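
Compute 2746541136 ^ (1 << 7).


2746541136 ^ (1 << 7) = 2746541136 ^ 128 = 2746541264

2746541264


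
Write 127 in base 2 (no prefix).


127 = 1111111 in binary

1111111


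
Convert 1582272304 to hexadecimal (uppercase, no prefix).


1582272304 = 5E4F8F30 hex

5E4F8F30


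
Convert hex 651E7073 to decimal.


651E7073 hex = 1696493683 decimal

1696493683


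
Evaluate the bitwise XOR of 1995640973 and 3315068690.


0b1110110111100110001000010001101 ^ 0b11000101100101111110111100010010 = 0b10110011011001001111111110011111 = 3009740703

3009740703


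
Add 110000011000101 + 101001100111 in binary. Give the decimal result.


110000011000101 + 101001100111 = 110101100101100 = 27436

27436


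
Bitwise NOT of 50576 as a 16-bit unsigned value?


~0b1100010110010000 = 0b11101001101111 = 14959 (16-bit unsigned)

14959


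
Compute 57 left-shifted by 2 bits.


0b111001 << 2 = 0b11100100 = 228

228


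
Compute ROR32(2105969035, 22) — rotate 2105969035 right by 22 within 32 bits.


Rotate 0b1111101100001101000100110001011 right by 22 (32-bit) = 0b11010001001100010110111110110 = 438709750

438709750


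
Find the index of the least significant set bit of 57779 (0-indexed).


0b1110000110110011. Lowest set bit at position 0

0


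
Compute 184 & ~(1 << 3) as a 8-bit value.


184 & ~(1 << 3) = 176

176


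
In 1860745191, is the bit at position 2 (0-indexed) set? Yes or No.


0b1101110111010001011011111100111, bit 2 = 1. Yes

Yes


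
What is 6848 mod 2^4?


6848 & 15 = 0

0


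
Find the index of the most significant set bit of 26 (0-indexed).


0b11010. Highest set bit at position 4

4


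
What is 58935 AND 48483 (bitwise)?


0b1110011000110111 & 0b1011110101100011 = 0b1010010000100011 = 42019

42019


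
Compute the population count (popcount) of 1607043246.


0b1011111110010011000100010101110 has 17 set bits

17


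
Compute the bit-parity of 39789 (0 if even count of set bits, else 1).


0b1001101101101101 has 10 ones => parity 0

0


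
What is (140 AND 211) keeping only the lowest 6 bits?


Step 1: 140 & 211 = 128
Step 2: 128 & 63 = 0

0


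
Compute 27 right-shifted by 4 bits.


0b11011 >> 4 = 0b1 = 1

1


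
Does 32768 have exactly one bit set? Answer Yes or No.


0b1000000000000000. Only one bit set => Yes

Yes


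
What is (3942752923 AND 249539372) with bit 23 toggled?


Step 1: 3942752923 & 249539372 = 167879176
Step 2: 167879176 ^ (1 << 23) = 167879176 ^ 8388608 = 176267784

176267784


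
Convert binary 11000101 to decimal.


11000101 in decimal = 197

197


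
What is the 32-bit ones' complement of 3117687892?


3117687892 ^ 4294967295 = 1177279403

1177279403


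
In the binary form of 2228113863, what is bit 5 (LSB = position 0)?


0b10000100110011100101000111000111, position 5 = 0

0


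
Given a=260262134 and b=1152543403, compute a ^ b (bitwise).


260262134 ^ 1152543403 = 1261511261

1261511261


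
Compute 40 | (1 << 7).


40 | (1 << 7) = 40 | 128 = 168

168


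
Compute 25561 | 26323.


0b110001111011001 | 0b110011011010011 = 0b110011111011011 = 26587

26587


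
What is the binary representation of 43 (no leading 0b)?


43 = 101011 in binary

101011


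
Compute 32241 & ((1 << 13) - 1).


32241 & 8191 = 7665

7665


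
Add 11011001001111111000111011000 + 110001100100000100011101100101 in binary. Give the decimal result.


11011001001111111000111011000 + 110001100100000100011101100101 = 1001100101110000011100100111101 = 1287141693

1287141693


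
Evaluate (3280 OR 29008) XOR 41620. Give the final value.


Step 1: 3280 | 29008 = 32208
Step 2: 32208 ^ 41620 = 57156

57156


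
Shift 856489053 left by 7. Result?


0b110011000011001111110001011101 << 7 = 0b1100110000110011111100010111010000000 = 109630598784

109630598784


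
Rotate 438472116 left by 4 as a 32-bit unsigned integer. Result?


Rotate 0b11010001000101000110110110100 left by 4 (32-bit) = 0b10100010001010001101101101000001 = 2720586561

2720586561


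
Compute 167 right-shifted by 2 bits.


0b10100111 >> 2 = 0b101001 = 41

41


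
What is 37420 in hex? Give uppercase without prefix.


37420 = 922C hex

922C


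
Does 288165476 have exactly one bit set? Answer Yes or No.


0b10001001011010000111001100100. Multiple bits set => No

No


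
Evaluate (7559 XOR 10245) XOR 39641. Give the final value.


Step 1: 7559 ^ 10245 = 13698
Step 2: 13698 ^ 39641 = 44891

44891


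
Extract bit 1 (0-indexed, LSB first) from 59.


0b111011, position 1 = 1

1


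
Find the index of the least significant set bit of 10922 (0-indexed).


0b10101010101010. Lowest set bit at position 1

1


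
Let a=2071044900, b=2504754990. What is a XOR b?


2071044900 ^ 2504754990 = 3996787722

3996787722


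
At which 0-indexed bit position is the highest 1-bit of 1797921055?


0b1101011001010100001100100011111. Highest set bit at position 30

30


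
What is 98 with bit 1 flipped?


98 ^ (1 << 1) = 98 ^ 2 = 96

96


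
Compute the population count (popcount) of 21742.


0b101010011101110 has 9 set bits

9


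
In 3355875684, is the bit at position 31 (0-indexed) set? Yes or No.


0b11001000000001101001100101100100, bit 31 = 1. Yes

Yes


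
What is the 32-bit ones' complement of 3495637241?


3495637241 ^ 4294967295 = 799330054

799330054


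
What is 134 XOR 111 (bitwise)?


0b10000110 ^ 0b1101111 = 0b11101001 = 233

233


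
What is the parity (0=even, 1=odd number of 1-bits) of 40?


0b101000 has 2 ones => parity 0

0


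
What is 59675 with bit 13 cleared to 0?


59675 & ~(1 << 13) = 51483

51483


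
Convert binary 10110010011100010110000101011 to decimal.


10110010011100010110000101011 in decimal = 374221867

374221867


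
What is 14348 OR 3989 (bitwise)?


0b11100000001100 | 0b111110010101 = 0b11111110011101 = 16285

16285


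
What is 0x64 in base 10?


64 hex = 100 decimal

100


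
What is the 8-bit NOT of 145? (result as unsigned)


~0b10010001 = 0b1101110 = 110 (8-bit unsigned)

110


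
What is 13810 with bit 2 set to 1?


13810 | (1 << 2) = 13810 | 4 = 13814

13814


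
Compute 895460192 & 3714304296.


0b110101010111111010001101100000 & 0b11011101011000111100100100101000 = 0b10101010000111000000100100000 = 356745504

356745504


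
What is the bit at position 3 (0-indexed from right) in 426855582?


0b11001011100010100110010011110, position 3 = 1

1


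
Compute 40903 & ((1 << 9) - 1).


40903 & 511 = 455

455


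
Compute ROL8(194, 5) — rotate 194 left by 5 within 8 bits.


Rotate 0b11000010 left by 5 (8-bit) = 0b1011000 = 88

88


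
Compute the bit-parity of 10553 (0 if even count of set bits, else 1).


0b10100100111001 has 7 ones => parity 1

1


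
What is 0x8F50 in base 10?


8F50 hex = 36688 decimal

36688


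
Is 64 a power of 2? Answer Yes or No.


0b1000000. Only one bit set => Yes

Yes


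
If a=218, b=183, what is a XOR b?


218 ^ 183 = 109

109


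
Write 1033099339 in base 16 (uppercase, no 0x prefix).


1033099339 = 3D93D84B hex

3D93D84B


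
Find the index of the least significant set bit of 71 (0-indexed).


0b1000111. Lowest set bit at position 0

0


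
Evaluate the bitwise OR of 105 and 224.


0b1101001 | 0b11100000 = 0b11101001 = 233

233


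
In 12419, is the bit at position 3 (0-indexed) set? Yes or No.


0b11000010000011, bit 3 = 0. No

No


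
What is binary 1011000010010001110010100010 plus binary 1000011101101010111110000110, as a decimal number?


1011000010010001110010100010 + 1000011101101010111110000110 = 10011011111111100110000101000 = 327142440

327142440


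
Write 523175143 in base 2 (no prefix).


523175143 = 11111001011110000010011100111 in binary

11111001011110000010011100111


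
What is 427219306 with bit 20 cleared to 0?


427219306 & ~(1 << 20) = 426170730

426170730


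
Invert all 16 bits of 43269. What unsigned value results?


43269 ^ 65535 = 22266

22266


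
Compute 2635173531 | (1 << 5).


2635173531 | (1 << 5) = 2635173531 | 32 = 2635173563

2635173563


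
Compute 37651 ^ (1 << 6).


37651 ^ (1 << 6) = 37651 ^ 64 = 37715

37715


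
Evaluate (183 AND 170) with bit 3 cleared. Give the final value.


Step 1: 183 & 170 = 162
Step 2: 162 & ~(1 << 3) = 162

162


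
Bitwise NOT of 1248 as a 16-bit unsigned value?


~0b10011100000 = 0b1111101100011111 = 64287 (16-bit unsigned)

64287


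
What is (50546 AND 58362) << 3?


Step 1: 50546 & 58362 = 49522
Step 2: 49522 << 3 = 396176

396176


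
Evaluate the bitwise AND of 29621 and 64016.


0b111001110110101 & 0b1111101000010000 = 0b111001000010000 = 29200

29200


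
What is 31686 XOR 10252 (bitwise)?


0b111101111000110 ^ 0b10100000001100 = 0b101001111001010 = 21450

21450


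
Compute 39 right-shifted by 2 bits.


0b100111 >> 2 = 0b1001 = 9

9


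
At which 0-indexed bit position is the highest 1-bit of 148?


0b10010100. Highest set bit at position 7

7


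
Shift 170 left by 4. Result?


0b10101010 << 4 = 0b101010100000 = 2720

2720


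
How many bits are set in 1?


0b1 has 1 set bits

1


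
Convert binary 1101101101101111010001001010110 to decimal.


1101101101101111010001001010110 in decimal = 1840751190

1840751190


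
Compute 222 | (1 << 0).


222 | (1 << 0) = 222 | 1 = 223

223


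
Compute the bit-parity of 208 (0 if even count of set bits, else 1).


0b11010000 has 3 ones => parity 1

1


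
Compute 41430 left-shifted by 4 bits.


0b1010000111010110 << 4 = 0b10100001110101100000 = 662880

662880


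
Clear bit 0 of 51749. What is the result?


51749 & ~(1 << 0) = 51748

51748


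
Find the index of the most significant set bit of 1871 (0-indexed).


0b11101001111. Highest set bit at position 10

10


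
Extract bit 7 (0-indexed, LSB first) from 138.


0b10001010, position 7 = 1

1


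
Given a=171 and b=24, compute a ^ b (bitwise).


171 ^ 24 = 179

179


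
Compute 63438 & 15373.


0b1111011111001110 & 0b11110000001101 = 0b11010000001100 = 13324

13324


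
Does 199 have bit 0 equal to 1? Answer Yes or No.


0b11000111, bit 0 = 1. Yes

Yes


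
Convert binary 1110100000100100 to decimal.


1110100000100100 in decimal = 59428

59428


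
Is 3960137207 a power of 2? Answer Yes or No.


0b11101100000010101110010111110111. Multiple bits set => No

No


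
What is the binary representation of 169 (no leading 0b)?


169 = 10101001 in binary

10101001


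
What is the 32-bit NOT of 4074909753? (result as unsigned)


~0b11110010111000100011000000111001 = 0b1101000111011100111111000110 = 220057542 (32-bit unsigned)

220057542


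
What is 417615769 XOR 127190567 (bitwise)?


0b11000111001000100111110011001 ^ 0b111100101001100011000100111 = 0b11111011100001000100110111110 = 527468990

527468990


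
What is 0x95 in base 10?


95 hex = 149 decimal

149


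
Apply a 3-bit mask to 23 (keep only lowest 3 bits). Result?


23 & 7 = 7

7


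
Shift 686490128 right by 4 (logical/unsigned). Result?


0b101000111010110000001000010000 >> 4 = 0b10100011101011000000100001 = 42905633

42905633


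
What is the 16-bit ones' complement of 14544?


14544 ^ 65535 = 50991

50991


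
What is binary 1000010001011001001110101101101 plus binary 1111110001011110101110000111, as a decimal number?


1000010001011001001110101101101 + 1111110001011110101110000111 = 1010001111100101000100011110100 = 1374849268

1374849268


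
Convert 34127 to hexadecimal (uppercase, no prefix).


34127 = 854F hex

854F


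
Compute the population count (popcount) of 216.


0b11011000 has 4 set bits

4


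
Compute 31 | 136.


0b11111 | 0b10001000 = 0b10011111 = 159

159


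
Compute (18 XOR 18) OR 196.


Step 1: 18 ^ 18 = 0
Step 2: 0 | 196 = 196

196


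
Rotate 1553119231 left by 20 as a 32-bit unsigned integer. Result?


Rotate 0b1011100100100101011011111111111 left by 20 (32-bit) = 0b1111111111101011100100100101011 = 2146814251

2146814251


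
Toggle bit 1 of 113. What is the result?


113 ^ (1 << 1) = 113 ^ 2 = 115

115


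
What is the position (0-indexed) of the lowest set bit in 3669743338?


0b11011010101110111101011011101010. Lowest set bit at position 1

1


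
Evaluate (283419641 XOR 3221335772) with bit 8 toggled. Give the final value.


Step 1: 283419641 ^ 3221335772 = 3504672037
Step 2: 3504672037 ^ (1 << 8) = 3504672037 ^ 256 = 3504671781

3504671781


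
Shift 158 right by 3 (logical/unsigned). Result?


0b10011110 >> 3 = 0b10011 = 19

19


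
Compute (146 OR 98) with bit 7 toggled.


Step 1: 146 | 98 = 242
Step 2: 242 ^ (1 << 7) = 242 ^ 128 = 114

114


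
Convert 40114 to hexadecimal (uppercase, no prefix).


40114 = 9CB2 hex

9CB2


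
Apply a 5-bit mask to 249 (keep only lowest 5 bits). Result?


249 & 31 = 25

25


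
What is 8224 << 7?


0b10000000100000 << 7 = 0b100000001000000000000 = 1052672

1052672


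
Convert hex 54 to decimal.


54 hex = 84 decimal

84


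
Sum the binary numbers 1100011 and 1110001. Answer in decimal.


1100011 + 1110001 = 11010100 = 212

212


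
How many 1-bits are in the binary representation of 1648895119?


0b1100010010010000010010010001111 has 12 set bits

12


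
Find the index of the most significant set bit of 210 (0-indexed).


0b11010010. Highest set bit at position 7

7


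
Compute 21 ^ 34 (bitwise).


0b10101 ^ 0b100010 = 0b110111 = 55

55


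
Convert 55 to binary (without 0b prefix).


55 = 110111 in binary

110111


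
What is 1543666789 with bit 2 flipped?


1543666789 ^ (1 << 2) = 1543666789 ^ 4 = 1543666785

1543666785


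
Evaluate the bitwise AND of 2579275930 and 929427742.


0b10011001101111001010000010011010 & 0b110111011001011111000100011110 = 0b10001001001001010000000011010 = 287612954

287612954


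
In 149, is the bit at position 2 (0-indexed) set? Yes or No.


0b10010101, bit 2 = 1. Yes

Yes


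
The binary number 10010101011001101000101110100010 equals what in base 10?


10010101011001101000101110100010 in decimal = 2506525602

2506525602


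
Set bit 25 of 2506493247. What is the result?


2506493247 | (1 << 25) = 2506493247 | 33554432 = 2540047679

2540047679


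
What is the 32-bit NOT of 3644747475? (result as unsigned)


~0b11011001001111100110111011010011 = 0b100110110000011001000100101100 = 650219820 (32-bit unsigned)

650219820


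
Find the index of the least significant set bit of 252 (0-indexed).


0b11111100. Lowest set bit at position 2

2


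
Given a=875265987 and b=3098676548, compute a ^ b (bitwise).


875265987 ^ 3098676548 = 2358866567

2358866567


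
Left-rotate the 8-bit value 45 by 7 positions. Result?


Rotate 0b101101 left by 7 (8-bit) = 0b10010110 = 150

150


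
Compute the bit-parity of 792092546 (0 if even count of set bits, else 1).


0b101111001101100101111110000010 has 17 ones => parity 1

1


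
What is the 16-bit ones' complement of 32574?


32574 ^ 65535 = 32961

32961


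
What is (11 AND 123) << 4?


Step 1: 11 & 123 = 11
Step 2: 11 << 4 = 176

176


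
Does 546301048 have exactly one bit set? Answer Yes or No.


0b100000100011111110010001111000. Multiple bits set => No

No


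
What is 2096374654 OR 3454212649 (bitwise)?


0b1111100111101000010001101111110 | 0b11001101111000110001101000101001 = 0b11111101111101110011101101111111 = 4260838271

4260838271


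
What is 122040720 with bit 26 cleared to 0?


122040720 & ~(1 << 26) = 54931856

54931856


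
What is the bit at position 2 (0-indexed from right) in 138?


0b10001010, position 2 = 0

0


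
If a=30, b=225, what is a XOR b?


30 ^ 225 = 255

255


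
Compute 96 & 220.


0b1100000 & 0b11011100 = 0b1000000 = 64

64


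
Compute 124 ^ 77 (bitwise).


0b1111100 ^ 0b1001101 = 0b110001 = 49

49


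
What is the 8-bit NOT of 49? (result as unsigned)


~0b110001 = 0b11001110 = 206 (8-bit unsigned)

206


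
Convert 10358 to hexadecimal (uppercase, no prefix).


10358 = 2876 hex

2876


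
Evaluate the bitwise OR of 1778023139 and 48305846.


0b1101001111110100111101011100011 | 0b10111000010001011010110110 = 0b1101011111110110111111011110111 = 1811644151

1811644151


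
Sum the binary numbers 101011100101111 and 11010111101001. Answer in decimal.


101011100101111 + 11010111101001 = 1000110100011000 = 36120

36120


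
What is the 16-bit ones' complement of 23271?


23271 ^ 65535 = 42264

42264


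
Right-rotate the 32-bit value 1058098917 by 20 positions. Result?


Rotate 0b111111000100010100111011100101 right by 20 (32-bit) = 0b10100111011100101001111110001 = 351163377

351163377


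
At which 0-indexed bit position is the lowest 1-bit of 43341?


0b1010100101001101. Lowest set bit at position 0

0


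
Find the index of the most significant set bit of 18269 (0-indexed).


0b100011101011101. Highest set bit at position 14

14


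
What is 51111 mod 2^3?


51111 & 7 = 7

7


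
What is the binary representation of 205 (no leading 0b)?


205 = 11001101 in binary

11001101


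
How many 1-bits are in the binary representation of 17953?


0b100011000100001 has 5 set bits

5


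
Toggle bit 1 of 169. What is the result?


169 ^ (1 << 1) = 169 ^ 2 = 171

171


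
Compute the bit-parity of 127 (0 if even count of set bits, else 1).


0b1111111 has 7 ones => parity 1

1


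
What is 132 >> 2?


0b10000100 >> 2 = 0b100001 = 33

33


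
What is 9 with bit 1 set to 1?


9 | (1 << 1) = 9 | 2 = 11

11


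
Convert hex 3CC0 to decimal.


3CC0 hex = 15552 decimal

15552


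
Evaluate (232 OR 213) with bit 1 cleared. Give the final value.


Step 1: 232 | 213 = 253
Step 2: 253 & ~(1 << 1) = 253

253


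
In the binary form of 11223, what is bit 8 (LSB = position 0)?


0b10101111010111, position 8 = 1

1


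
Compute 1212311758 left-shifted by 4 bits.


0b1001000010000100110100011001110 << 4 = 0b10010000100001001101000110011100000 = 19396988128

19396988128


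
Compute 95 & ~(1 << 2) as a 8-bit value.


95 & ~(1 << 2) = 91

91


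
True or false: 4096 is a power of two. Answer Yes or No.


0b1000000000000. Only one bit set => Yes

Yes


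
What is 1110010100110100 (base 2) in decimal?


1110010100110100 in decimal = 58676

58676


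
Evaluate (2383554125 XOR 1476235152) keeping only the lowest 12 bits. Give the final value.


Step 1: 2383554125 ^ 1476235152 = 3656362461
Step 2: 3656362461 & 4095 = 2525

2525


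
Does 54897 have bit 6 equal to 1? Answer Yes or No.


0b1101011001110001, bit 6 = 1. Yes

Yes


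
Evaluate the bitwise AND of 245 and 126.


0b11110101 & 0b1111110 = 0b1110100 = 116

116


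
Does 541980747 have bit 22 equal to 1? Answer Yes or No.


0b100000010011011111100001001011, bit 22 = 1. Yes

Yes


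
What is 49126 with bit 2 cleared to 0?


49126 & ~(1 << 2) = 49122

49122


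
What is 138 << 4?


0b10001010 << 4 = 0b100010100000 = 2208

2208


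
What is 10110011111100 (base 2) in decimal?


10110011111100 in decimal = 11516

11516


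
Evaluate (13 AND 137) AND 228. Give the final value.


Step 1: 13 & 137 = 9
Step 2: 9 & 228 = 0

0


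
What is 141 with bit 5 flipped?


141 ^ (1 << 5) = 141 ^ 32 = 173

173


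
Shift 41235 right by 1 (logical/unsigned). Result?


0b1010000100010011 >> 1 = 0b101000010001001 = 20617

20617


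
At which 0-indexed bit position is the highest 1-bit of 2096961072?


0b1111100111111010001011000110000. Highest set bit at position 30

30


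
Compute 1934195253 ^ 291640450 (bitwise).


0b1110011010010010111101000110101 ^ 0b10001011000100001010010000010 = 0b1100010001010110110111010110111 = 1647013559

1647013559


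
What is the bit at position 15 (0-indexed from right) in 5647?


0b1011000001111, position 15 = 0

0


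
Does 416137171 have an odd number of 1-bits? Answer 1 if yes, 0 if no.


0b11000110011011011111111010011 has 19 ones => parity 1

1


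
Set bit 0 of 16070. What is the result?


16070 | (1 << 0) = 16070 | 1 = 16071

16071


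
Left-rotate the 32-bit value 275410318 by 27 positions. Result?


Rotate 0b10000011010100110110110001110 left by 27 (32-bit) = 0b1110000100000110101001101101100 = 1887654764

1887654764


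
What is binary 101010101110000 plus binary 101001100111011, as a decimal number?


101010101110000 + 101001100111011 = 1010100010101011 = 43179

43179


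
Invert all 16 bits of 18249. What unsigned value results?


18249 ^ 65535 = 47286

47286


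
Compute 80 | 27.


0b1010000 | 0b11011 = 0b1011011 = 91

91


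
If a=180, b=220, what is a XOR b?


180 ^ 220 = 104

104


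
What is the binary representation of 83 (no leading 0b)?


83 = 1010011 in binary

1010011


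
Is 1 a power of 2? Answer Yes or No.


0b1. Only one bit set => Yes

Yes


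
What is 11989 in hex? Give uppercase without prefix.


11989 = 2ED5 hex

2ED5


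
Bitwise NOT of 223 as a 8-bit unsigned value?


~0b11011111 = 0b100000 = 32 (8-bit unsigned)

32


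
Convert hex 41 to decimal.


41 hex = 65 decimal

65


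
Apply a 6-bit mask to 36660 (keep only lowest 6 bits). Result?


36660 & 63 = 52

52


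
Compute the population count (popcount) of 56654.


0b1101110101001110 has 10 set bits

10


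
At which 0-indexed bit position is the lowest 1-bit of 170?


0b10101010. Lowest set bit at position 1

1


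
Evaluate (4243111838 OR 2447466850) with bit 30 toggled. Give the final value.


Step 1: 4243111838 | 2447466850 = 4259971070
Step 2: 4259971070 ^ (1 << 30) = 4259971070 ^ 1073741824 = 3186229246

3186229246


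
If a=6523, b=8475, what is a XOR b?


6523 ^ 8475 = 14432

14432


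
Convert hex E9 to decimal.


E9 hex = 233 decimal

233


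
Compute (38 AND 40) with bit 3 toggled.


Step 1: 38 & 40 = 32
Step 2: 32 ^ (1 << 3) = 32 ^ 8 = 40

40


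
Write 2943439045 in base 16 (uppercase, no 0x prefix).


2943439045 = AF7150C5 hex

AF7150C5


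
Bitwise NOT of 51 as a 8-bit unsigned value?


~0b110011 = 0b11001100 = 204 (8-bit unsigned)

204


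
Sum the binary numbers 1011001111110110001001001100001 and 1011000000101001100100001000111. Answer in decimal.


1011001111110110001001001100001 + 1011000000101001100100001000111 = 10110010000011111101101010101000 = 2987383464

2987383464


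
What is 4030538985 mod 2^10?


4030538985 & 1023 = 233

233


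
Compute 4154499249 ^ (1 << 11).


4154499249 ^ (1 << 11) = 4154499249 ^ 2048 = 4154501297

4154501297


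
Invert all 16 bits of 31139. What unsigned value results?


31139 ^ 65535 = 34396

34396


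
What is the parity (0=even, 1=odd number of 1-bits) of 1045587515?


0b111110010100100110011000111011 has 17 ones => parity 1

1


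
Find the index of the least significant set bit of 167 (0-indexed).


0b10100111. Lowest set bit at position 0

0


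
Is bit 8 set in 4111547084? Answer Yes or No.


0b11110101000100010011101011001100, bit 8 = 0. No

No


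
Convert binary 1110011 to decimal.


1110011 in decimal = 115

115


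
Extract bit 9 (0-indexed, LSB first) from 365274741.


0b10101110001011010011001110101, position 9 = 1

1


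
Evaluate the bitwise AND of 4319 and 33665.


0b1000011011111 & 0b1000001110000001 = 0b10000001 = 129

129


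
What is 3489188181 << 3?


0b11001111111110001100100101010101 << 3 = 0b11001111111110001100100101010101000 = 27913505448

27913505448


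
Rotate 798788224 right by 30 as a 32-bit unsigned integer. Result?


Rotate 0b101111100111001000101010000000 right by 30 (32-bit) = 0b10111110011100100010101000000000 = 3195152896

3195152896


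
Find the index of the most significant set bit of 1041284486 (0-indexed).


0b111110000100001011110110000110. Highest set bit at position 29

29


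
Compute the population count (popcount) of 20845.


0b101000101101101 has 8 set bits

8


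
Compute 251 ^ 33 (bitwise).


0b11111011 ^ 0b100001 = 0b11011010 = 218

218


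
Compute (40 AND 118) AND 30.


Step 1: 40 & 118 = 32
Step 2: 32 & 30 = 0

0


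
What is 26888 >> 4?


0b110100100001000 >> 4 = 0b11010010000 = 1680

1680


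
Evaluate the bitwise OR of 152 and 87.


0b10011000 | 0b1010111 = 0b11011111 = 223

223


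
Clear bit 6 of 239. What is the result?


239 & ~(1 << 6) = 175

175


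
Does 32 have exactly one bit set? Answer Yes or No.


0b100000. Only one bit set => Yes

Yes


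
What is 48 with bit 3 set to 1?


48 | (1 << 3) = 48 | 8 = 56

56


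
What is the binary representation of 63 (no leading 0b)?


63 = 111111 in binary

111111


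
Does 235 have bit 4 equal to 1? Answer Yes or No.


0b11101011, bit 4 = 0. No

No


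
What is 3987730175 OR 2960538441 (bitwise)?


0b11101101101011111110111011111111 | 0b10110000011101100011101101001001 = 0b11111101111111111111111111111111 = 4261412863

4261412863


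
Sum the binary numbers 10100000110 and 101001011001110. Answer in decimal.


10100000110 + 101001011001110 = 101011111010100 = 22484

22484


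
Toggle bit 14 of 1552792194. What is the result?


1552792194 ^ (1 << 14) = 1552792194 ^ 16384 = 1552808578

1552808578


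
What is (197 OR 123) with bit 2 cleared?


Step 1: 197 | 123 = 255
Step 2: 255 & ~(1 << 2) = 251

251


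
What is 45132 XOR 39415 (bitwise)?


0b1011000001001100 ^ 0b1001100111110111 = 0b10100110111011 = 10683

10683


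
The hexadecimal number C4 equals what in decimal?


C4 hex = 196 decimal

196


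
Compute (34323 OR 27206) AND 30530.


Step 1: 34323 | 27206 = 61015
Step 2: 61015 & 30530 = 26178

26178


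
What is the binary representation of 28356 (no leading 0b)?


28356 = 110111011000100 in binary

110111011000100


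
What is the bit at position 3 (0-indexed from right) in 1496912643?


0b1011001001110010001001100000011, position 3 = 0

0


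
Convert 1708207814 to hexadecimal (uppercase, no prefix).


1708207814 = 65D12EC6 hex

65D12EC6


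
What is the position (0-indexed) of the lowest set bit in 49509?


0b1100000101100101. Lowest set bit at position 0

0


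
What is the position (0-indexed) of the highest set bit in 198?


0b11000110. Highest set bit at position 7

7


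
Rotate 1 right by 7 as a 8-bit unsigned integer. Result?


Rotate 0b1 right by 7 (8-bit) = 0b10 = 2

2


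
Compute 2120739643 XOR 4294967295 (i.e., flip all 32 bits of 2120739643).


2120739643 ^ 4294967295 = 2174227652

2174227652


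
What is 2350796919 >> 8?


0b10001100000111100101000001110111 >> 8 = 0b100011000001111001010000 = 9182800

9182800


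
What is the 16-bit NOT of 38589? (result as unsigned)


~0b1001011010111101 = 0b110100101000010 = 26946 (16-bit unsigned)

26946


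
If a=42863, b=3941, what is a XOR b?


42863 ^ 3941 = 43018

43018


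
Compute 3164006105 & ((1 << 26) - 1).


3164006105 & 67108863 = 9889497

9889497


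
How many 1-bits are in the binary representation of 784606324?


0b101110110001000010010001110100 has 13 set bits

13


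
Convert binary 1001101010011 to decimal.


1001101010011 in decimal = 4947

4947


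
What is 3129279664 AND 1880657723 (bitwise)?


0b10111010100001010000010010110000 & 0b1110000000110001000111100111011 = 0b110000000000000000010000110000 = 805307440

805307440


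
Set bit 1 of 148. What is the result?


148 | (1 << 1) = 148 | 2 = 150

150


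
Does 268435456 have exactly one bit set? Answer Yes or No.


0b10000000000000000000000000000. Only one bit set => Yes

Yes


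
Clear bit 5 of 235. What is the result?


235 & ~(1 << 5) = 203

203


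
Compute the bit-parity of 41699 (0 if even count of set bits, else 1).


0b1010001011100011 has 8 ones => parity 0

0


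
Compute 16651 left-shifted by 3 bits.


0b100000100001011 << 3 = 0b100000100001011000 = 133208

133208


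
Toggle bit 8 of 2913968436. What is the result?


2913968436 ^ (1 << 8) = 2913968436 ^ 256 = 2913968180

2913968180


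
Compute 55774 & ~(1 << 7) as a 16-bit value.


55774 & ~(1 << 7) = 55646

55646


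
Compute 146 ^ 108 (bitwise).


0b10010010 ^ 0b1101100 = 0b11111110 = 254

254


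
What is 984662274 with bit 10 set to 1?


984662274 | (1 << 10) = 984662274 | 1024 = 984663298

984663298


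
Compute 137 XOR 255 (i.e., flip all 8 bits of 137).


137 ^ 255 = 118

118


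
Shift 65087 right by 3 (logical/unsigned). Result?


0b1111111000111111 >> 3 = 0b1111111000111 = 8135

8135


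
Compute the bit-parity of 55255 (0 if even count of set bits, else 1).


0b1101011111010111 has 12 ones => parity 0

0


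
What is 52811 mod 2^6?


52811 & 63 = 11

11


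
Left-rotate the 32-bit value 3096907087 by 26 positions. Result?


Rotate 0b10111000100101110000110101001111 left by 26 (32-bit) = 0b111110111000100101110000110101 = 1055022133

1055022133


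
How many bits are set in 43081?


0b1010100001001001 has 6 set bits

6


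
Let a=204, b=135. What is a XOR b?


204 ^ 135 = 75

75


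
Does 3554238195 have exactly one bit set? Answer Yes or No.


0b11010011110110010101111011110011. Multiple bits set => No

No


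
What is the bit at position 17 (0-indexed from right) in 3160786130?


0b10111100011001011100010011010010, position 17 = 0

0


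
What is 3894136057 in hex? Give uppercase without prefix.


3894136057 = E81BCCF9 hex

E81BCCF9


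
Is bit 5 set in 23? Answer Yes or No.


0b10111, bit 5 = 0. No

No


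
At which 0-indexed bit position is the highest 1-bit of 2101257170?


0b1111101001111101010001111010010. Highest set bit at position 30

30


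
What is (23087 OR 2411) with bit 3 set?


Step 1: 23087 | 2411 = 23407
Step 2: 23407 | (1 << 3) = 23407 | 8 = 23407

23407


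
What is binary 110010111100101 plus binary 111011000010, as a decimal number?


110010111100101 + 111011000010 = 111010010100111 = 29863

29863


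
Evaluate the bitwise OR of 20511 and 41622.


0b101000000011111 | 0b1010001010010110 = 0b1111001010011111 = 62111

62111


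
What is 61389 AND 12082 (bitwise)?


0b1110111111001101 & 0b10111100110010 = 0b10111100000000 = 12032

12032


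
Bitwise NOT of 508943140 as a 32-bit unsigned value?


~0b11110010101011101101100100100 = 0b11100001101010100010010011011011 = 3786024155 (32-bit unsigned)

3786024155


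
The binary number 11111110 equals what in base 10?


11111110 in decimal = 254

254


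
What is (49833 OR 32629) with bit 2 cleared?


Step 1: 49833 | 32629 = 65533
Step 2: 65533 & ~(1 << 2) = 65529

65529


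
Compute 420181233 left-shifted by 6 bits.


0b11001000010110111010011110001 << 6 = 0b11001000010110111010011110001000000 = 26891598912

26891598912


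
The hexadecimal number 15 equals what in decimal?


15 hex = 21 decimal

21


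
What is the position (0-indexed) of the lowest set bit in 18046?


0b100011001111110. Lowest set bit at position 1

1


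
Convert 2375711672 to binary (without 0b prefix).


2375711672 = 10001101100110100111101110111000 in binary

10001101100110100111101110111000


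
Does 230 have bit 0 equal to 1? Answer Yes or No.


0b11100110, bit 0 = 0. No

No


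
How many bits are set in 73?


0b1001001 has 3 set bits

3


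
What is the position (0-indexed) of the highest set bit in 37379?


0b1001001000000011. Highest set bit at position 15

15


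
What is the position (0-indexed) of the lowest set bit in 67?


0b1000011. Lowest set bit at position 0

0


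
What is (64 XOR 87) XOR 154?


Step 1: 64 ^ 87 = 23
Step 2: 23 ^ 154 = 141

141


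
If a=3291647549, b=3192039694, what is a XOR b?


3291647549 ^ 3192039694 = 2054170419

2054170419


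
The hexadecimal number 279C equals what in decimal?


279C hex = 10140 decimal

10140


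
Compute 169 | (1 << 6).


169 | (1 << 6) = 169 | 64 = 233

233


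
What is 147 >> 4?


0b10010011 >> 4 = 0b1001 = 9

9


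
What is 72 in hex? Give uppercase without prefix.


72 = 48 hex

48


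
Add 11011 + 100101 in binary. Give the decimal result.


11011 + 100101 = 1000000 = 64

64


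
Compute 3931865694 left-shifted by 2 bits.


0b11101010010110111000001001011110 << 2 = 0b1110101001011011100000100101111000 = 15727462776

15727462776


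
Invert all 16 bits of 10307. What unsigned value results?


10307 ^ 65535 = 55228

55228


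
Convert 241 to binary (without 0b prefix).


241 = 11110001 in binary

11110001


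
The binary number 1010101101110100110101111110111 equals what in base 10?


1010101101110100110101111110111 in decimal = 1438280695

1438280695


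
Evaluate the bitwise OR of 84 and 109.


0b1010100 | 0b1101101 = 0b1111101 = 125

125


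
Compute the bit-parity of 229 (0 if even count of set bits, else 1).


0b11100101 has 5 ones => parity 1

1


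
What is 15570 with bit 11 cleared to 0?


15570 & ~(1 << 11) = 13522

13522


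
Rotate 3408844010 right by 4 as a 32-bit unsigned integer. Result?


Rotate 0b11001011001011101101010011101010 right by 4 (32-bit) = 0b10101100101100101110110101001110 = 2897407310

2897407310


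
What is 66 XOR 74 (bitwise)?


0b1000010 ^ 0b1001010 = 0b1000 = 8

8


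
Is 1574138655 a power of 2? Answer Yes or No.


0b1011101110100110111001100011111. Multiple bits set => No

No


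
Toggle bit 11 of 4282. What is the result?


4282 ^ (1 << 11) = 4282 ^ 2048 = 6330

6330


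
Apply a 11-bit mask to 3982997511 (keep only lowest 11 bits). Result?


3982997511 & 2047 = 7

7


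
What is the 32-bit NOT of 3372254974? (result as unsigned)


~0b11001001000000001000011011111110 = 0b110110111111110111100100000001 = 922712321 (32-bit unsigned)

922712321


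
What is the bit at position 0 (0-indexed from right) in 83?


0b1010011, position 0 = 1

1


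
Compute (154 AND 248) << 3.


Step 1: 154 & 248 = 152
Step 2: 152 << 3 = 1216

1216


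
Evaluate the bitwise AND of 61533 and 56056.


0b1111000001011101 & 0b1101101011111000 = 0b1101000001011000 = 53336

53336


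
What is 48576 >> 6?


0b1011110111000000 >> 6 = 0b1011110111 = 759

759


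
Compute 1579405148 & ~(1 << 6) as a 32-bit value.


1579405148 & ~(1 << 6) = 1579405084

1579405084


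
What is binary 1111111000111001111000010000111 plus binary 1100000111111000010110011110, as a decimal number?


1111111000111001111000010000111 + 1100000111111000010110011110 = 10001011001111000111011000100101 = 2335995429

2335995429


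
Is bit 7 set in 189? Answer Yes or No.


0b10111101, bit 7 = 1. Yes

Yes


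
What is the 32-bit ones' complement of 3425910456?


3425910456 ^ 4294967295 = 869056839

869056839


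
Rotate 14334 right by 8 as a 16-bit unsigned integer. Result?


Rotate 0b11011111111110 right by 8 (16-bit) = 0b1111111000110111 = 65079

65079


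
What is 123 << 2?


0b1111011 << 2 = 0b111101100 = 492

492


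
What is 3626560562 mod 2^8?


3626560562 & 255 = 50

50


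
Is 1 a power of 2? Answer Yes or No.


0b1. Only one bit set => Yes

Yes


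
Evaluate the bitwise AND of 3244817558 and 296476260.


0b11000001011001111111110010010110 & 0b10001101010111101111001100100 = 0b1001000111101110000000100 = 19127300

19127300


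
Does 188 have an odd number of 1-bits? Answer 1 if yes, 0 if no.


0b10111100 has 5 ones => parity 1

1


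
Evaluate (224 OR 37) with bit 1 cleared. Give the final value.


Step 1: 224 | 37 = 229
Step 2: 229 & ~(1 << 1) = 229

229


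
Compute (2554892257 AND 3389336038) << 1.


Step 1: 2554892257 & 3389336038 = 2281703904
Step 2: 2281703904 << 1 = 4563407808

4563407808


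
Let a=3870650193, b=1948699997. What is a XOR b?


3870650193 ^ 1948699997 = 2459148812

2459148812


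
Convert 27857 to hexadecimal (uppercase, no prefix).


27857 = 6CD1 hex

6CD1


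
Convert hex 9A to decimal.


9A hex = 154 decimal

154


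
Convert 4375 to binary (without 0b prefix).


4375 = 1000100010111 in binary

1000100010111


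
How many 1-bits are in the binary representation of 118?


0b1110110 has 5 set bits

5


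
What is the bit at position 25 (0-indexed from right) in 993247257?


0b111011001100111100000000011001, position 25 = 1

1


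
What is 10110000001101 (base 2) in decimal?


10110000001101 in decimal = 11277

11277


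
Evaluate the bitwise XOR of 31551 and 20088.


0b111101100111111 ^ 0b100111001111000 = 0b11010101000111 = 13639

13639


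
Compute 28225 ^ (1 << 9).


28225 ^ (1 << 9) = 28225 ^ 512 = 27713

27713


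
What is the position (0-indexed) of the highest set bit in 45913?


0b1011001101011001. Highest set bit at position 15

15


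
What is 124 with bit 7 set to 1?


124 | (1 << 7) = 124 | 128 = 252

252


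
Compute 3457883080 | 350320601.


0b11001110000110110001101111001000 | 0b10100111000010111011111011001 = 0b11011110111110110111111111011001 = 3741024217

3741024217


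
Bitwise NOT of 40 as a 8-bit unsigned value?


~0b101000 = 0b11010111 = 215 (8-bit unsigned)

215


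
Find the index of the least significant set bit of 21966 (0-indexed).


0b101010111001110. Lowest set bit at position 1

1


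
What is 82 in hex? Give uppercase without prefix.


82 = 52 hex

52


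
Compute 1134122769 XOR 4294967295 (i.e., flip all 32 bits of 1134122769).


1134122769 ^ 4294967295 = 3160844526

3160844526


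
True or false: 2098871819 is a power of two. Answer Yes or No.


0b1111101000110100011111000001011. Multiple bits set => No

No


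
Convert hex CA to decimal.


CA hex = 202 decimal

202


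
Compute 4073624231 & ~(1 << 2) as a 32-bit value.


4073624231 & ~(1 << 2) = 4073624227

4073624227


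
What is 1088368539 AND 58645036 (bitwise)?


0b1000000110111110010111110011011 & 0b11011111101101101000101100 = 0b10111100000101000001000 = 6162952

6162952


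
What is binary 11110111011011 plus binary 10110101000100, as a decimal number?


11110111011011 + 10110101000100 = 110101100011111 = 27423

27423


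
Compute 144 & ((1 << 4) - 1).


144 & 15 = 0

0


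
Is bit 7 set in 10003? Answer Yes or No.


0b10011100010011, bit 7 = 0. No

No


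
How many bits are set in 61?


0b111101 has 5 set bits

5
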